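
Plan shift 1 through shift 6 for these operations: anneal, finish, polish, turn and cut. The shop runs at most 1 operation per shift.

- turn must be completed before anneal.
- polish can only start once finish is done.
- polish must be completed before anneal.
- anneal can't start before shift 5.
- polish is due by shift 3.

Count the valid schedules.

30

Splitting on anneal: it can be shift 5 (12), shift 6 (18). Listing each branch's schedules as (finish, polish, turn, cut) by shift number:
anneal=shift 5: (1,2,3,4) (1,2,3,6) (1,2,4,3) (1,2,4,6) (1,3,2,4) (1,3,2,6) (1,3,4,2) (1,3,4,6) (2,3,1,4) (2,3,1,6) (2,3,4,1) (2,3,4,6) — 12.
anneal=shift 6: (1,2,3,4) (1,2,3,5) (1,2,4,3) (1,2,4,5) (1,2,5,3) (1,2,5,4) (1,3,2,4) (1,3,2,5) (1,3,4,2) (1,3,4,5) (1,3,5,2) (1,3,5,4) (2,3,1,4) (2,3,1,5) (2,3,4,1) (2,3,4,5) (2,3,5,1) (2,3,5,4) — 18.
Summing: 12 + 18 = 30.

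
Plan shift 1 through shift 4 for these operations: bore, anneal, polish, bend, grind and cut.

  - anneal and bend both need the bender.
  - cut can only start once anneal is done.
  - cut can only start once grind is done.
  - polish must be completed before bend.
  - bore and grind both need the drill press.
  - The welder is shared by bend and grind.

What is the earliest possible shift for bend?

Precedence pushes bend to at least shift 2.
bend at shift 2 is achievable: bend=shift 2, cut=shift 2, grind=shift 1, polish=shift 1, anneal=shift 1, bore=shift 2.

shift 2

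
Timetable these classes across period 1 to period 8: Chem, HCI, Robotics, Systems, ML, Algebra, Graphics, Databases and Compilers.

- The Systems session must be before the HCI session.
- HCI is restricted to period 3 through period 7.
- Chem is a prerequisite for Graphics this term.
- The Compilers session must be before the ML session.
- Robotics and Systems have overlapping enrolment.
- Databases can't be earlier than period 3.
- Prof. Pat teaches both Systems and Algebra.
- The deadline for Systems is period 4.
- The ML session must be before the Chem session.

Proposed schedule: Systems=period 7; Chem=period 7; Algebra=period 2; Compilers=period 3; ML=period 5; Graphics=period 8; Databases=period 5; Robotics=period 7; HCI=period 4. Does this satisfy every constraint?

Invalid. The Systems session must be before the HCI session.

Databases can't be earlier than period 3 — holds.
HCI is restricted to period 3 through period 7 — holds.
Prof. Pat teaches both Systems and Algebra — holds.
The ML session must be before the Chem session — holds.
The Compilers session must be before the ML session — holds.
The deadline for Systems is period 4 — violated.
Robotics and Systems have overlapping enrolment — violated.
Chem is a prerequisite for Graphics this term — holds.
The Systems session must be before the HCI session — violated.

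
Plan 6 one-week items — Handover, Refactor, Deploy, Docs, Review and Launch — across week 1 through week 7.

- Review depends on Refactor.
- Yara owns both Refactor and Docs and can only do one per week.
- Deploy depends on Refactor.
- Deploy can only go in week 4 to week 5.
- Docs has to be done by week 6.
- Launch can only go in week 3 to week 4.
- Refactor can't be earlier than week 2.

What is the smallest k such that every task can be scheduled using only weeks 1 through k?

4 weeks

The precedence chain requires at least 2 distinct weeks.
Deploy can't be placed before week 4, so the schedule must run through at least week 4.
4 works (last occupied week: week 4): for example Launch -> week 3, Refactor -> week 2, Docs -> week 1, Review -> week 3, Deploy -> week 4, Handover -> week 1.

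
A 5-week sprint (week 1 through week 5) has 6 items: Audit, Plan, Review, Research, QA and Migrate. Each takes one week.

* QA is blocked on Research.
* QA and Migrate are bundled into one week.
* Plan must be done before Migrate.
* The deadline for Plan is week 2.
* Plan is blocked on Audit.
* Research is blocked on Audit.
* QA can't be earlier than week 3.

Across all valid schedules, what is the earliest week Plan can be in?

Precedence pushes Plan to at least week 2; Plan's own window allows nothing later than week 2.
Plan at week 2 is achievable: Audit in week 1, QA in week 3, Migrate in week 3, Research in week 2, Review in week 1, Plan in week 2.

week 2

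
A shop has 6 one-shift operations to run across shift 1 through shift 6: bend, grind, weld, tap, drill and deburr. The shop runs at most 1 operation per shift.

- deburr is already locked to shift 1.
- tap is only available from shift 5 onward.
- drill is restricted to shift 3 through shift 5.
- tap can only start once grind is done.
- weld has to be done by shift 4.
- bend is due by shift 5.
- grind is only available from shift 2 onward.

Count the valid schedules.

14

Splitting on bend: it can be shift 2 (4), shift 3 (3), shift 4 (3), shift 5 (4). Listing each branch's schedules as (grind, weld, tap, drill, deburr) by shift number:
bend=shift 2: (3,4,6,5,1) (4,3,6,5,1) (5,3,6,4,1) (5,4,6,3,1) — 4.
bend=shift 3: (2,4,6,5,1) (4,2,6,5,1) (5,2,6,4,1) — 3.
bend=shift 4: (2,3,6,5,1) (3,2,6,5,1) (5,2,6,3,1) — 3.
bend=shift 5: (2,3,6,4,1) (2,4,6,3,1) (3,2,6,4,1) (4,2,6,3,1) — 4.
Summing: 4 + 3 + 3 + 4 = 14.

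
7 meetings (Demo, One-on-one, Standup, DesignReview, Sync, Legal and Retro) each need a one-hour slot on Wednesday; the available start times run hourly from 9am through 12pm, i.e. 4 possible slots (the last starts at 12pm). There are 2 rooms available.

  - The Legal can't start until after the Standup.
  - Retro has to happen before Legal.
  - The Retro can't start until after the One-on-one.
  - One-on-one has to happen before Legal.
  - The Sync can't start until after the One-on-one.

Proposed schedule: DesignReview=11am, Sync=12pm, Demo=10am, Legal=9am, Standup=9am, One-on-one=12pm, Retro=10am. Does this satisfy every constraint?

No. One-on-one has to happen before Legal is not satisfied.

Retro has to happen before Legal — violated.
There are 2 rooms available — holds.
One-on-one has to happen before Legal — violated.
The Sync can't start until after the One-on-one — violated.
The Legal can't start until after the Standup — violated.
The Retro can't start until after the One-on-one — violated.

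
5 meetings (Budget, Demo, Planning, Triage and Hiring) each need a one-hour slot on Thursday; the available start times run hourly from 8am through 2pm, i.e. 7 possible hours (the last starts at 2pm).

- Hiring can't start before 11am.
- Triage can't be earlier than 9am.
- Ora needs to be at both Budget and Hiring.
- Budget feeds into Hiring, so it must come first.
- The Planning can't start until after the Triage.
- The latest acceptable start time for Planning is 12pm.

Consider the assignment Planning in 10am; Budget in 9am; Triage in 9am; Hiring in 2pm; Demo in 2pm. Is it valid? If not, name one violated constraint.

Yes, all constraints hold

The latest acceptable start time for Planning is 12pm — holds.
Ora needs to be at both Budget and Hiring — holds.
The Planning can't start until after the Triage — holds.
Hiring can't start before 11am — holds.
Budget feeds into Hiring, so it must come first — holds.
Triage can't be earlier than 9am — holds.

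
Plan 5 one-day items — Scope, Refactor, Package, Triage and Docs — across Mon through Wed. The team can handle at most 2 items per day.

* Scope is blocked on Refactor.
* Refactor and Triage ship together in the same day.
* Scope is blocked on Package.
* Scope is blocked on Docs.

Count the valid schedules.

Enumerating: Package=Tue, Triage=Mon, Docs=Tue, Scope=Wed, Refactor=Mon | Scope -> Wed, Package -> Mon, Triage -> Tue, Docs -> Mon, Refactor -> Tue.

2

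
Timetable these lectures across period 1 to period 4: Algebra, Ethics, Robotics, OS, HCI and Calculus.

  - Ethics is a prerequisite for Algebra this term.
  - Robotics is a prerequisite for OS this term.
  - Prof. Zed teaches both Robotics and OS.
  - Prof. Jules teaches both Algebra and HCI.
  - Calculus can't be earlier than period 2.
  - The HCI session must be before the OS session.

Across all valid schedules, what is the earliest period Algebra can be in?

Precedence pushes Algebra to at least period 2.
Algebra at period 2 is achievable: Ethics in period 1; Algebra in period 2; Calculus in period 2; Robotics in period 1; HCI in period 1; OS in period 2.

period 2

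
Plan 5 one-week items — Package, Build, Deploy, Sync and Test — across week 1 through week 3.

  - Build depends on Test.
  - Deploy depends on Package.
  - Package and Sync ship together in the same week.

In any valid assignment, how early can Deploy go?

week 2

Precedence pushes Deploy to at least week 2.
Deploy at week 2 is achievable: Test=week 1, Sync=week 1, Deploy=week 2, Build=week 2, Package=week 1.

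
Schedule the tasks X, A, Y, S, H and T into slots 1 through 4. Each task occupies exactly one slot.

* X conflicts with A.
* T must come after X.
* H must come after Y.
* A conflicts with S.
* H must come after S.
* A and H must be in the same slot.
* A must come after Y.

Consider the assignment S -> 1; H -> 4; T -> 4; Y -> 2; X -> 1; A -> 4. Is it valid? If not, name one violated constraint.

A must come after Y — holds.
H must come after Y — holds.
T must come after X — holds.
A and H must be in the same slot — holds.
A conflicts with S — holds.
X conflicts with A — holds.
H must come after S — holds.

Yes, all constraints hold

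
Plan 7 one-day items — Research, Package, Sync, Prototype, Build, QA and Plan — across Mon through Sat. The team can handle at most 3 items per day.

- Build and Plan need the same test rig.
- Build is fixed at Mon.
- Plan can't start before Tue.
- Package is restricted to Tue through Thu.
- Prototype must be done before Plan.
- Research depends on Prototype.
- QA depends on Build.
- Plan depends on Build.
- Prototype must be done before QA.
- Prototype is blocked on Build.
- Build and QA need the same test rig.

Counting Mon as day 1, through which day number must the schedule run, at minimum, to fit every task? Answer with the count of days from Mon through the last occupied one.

3

The precedence chain requires at least 3 distinct days.
With at most 3 per day and 7 tasks, at least 3 days are needed.
3 works (last occupied day: Wed): for example Prototype -> Tue; Build -> Mon; QA -> Wed; Sync -> Mon; Plan -> Wed; Research -> Wed; Package -> Tue.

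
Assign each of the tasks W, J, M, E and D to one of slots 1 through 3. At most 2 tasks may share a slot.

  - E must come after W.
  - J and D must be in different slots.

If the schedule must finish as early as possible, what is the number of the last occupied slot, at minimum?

The precedence chain requires at least 2 distinct slots.
With at most 2 per slot and 5 tasks, at least 3 slots are needed.
3 works (last occupied slot: 3): for example M in 2, D in 3, E in 2, J in 1, W in 1.

slot 3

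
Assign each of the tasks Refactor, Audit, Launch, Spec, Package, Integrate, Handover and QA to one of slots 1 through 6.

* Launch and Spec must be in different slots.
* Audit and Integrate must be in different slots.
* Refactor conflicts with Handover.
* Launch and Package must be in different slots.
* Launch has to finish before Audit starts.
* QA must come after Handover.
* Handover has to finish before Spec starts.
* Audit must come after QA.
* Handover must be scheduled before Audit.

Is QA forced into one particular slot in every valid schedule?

No

QA can be 2 (e.g. Integrate=1, Launch=1, Package=2, Refactor=2, Audit=3, Spec=2, QA=2, Handover=1) or 3 (e.g. QA -> 3, Refactor -> 2, Launch -> 1, Handover -> 1, Package -> 2, Audit -> 4, Integrate -> 1, Spec -> 2).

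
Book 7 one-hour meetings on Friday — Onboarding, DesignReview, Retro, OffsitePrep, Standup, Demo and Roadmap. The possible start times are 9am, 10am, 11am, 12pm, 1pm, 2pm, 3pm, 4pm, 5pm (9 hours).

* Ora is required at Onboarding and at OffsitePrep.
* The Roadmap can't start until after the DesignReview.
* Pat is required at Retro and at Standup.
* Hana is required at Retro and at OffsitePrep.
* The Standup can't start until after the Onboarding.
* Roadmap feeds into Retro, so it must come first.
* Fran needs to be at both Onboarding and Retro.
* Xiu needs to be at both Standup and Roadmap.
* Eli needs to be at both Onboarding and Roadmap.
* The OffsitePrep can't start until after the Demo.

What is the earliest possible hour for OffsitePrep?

Precedence pushes OffsitePrep to at least 10am.
OffsitePrep at 10am is achievable: Onboarding in 9am; DesignReview in 9am; Demo in 9am; Retro in 11am; Standup in 12pm; OffsitePrep in 10am; Roadmap in 10am.

10am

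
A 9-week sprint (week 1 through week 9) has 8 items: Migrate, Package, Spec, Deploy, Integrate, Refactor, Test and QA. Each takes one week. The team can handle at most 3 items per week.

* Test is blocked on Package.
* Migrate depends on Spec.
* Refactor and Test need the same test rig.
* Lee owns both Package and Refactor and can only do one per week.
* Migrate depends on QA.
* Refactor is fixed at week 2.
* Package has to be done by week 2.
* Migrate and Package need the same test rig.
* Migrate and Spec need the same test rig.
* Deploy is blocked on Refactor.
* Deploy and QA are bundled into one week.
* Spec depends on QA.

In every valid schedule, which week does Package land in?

Package's window is week 1–week 2.
Refactor is fixed at week 2, and Package can't share a week with Refactor.
So Package must be week 1.

week 1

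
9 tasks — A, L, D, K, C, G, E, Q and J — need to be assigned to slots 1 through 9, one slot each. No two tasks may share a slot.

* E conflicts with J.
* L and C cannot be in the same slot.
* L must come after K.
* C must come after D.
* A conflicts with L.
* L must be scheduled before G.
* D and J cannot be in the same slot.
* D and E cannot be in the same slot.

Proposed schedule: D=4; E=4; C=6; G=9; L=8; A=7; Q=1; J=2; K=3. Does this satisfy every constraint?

C must come after D — holds.
A conflicts with L — holds.
No two tasks may share a slot — violated.
D and J cannot be in the same slot — holds.
L and C cannot be in the same slot — holds.
D and E cannot be in the same slot — violated.
L must be scheduled before G — holds.
E conflicts with J — holds.
L must come after K — holds.

Invalid. D and E cannot be in the same slot.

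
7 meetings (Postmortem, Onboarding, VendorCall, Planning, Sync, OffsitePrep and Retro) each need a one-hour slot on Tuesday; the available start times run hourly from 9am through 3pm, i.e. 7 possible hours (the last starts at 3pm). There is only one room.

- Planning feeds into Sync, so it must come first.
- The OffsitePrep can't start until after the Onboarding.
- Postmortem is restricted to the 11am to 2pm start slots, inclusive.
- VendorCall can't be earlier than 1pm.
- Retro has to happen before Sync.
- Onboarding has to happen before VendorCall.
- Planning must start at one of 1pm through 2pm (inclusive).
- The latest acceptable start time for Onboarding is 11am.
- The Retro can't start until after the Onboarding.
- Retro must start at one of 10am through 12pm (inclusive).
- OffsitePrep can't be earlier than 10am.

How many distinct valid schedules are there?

Splitting on Postmortem: it can be 11am (6), 12pm (6). Listing each branch's schedules as (Onboarding, VendorCall, Planning, Sync, OffsitePrep, Retro):
Postmortem=11am: (9am,1pm,2pm,3pm,10am,12pm) (9am,1pm,2pm,3pm,12pm,10am) (9am,2pm,1pm,3pm,10am,12pm) (9am,2pm,1pm,3pm,12pm,10am) (9am,3pm,1pm,2pm,10am,12pm) (9am,3pm,1pm,2pm,12pm,10am) — 6.
Postmortem=12pm: (9am,1pm,2pm,3pm,10am,11am) (9am,1pm,2pm,3pm,11am,10am) (9am,2pm,1pm,3pm,10am,11am) (9am,2pm,1pm,3pm,11am,10am) (9am,3pm,1pm,2pm,10am,11am) (9am,3pm,1pm,2pm,11am,10am) — 6.
Summing: 6 + 6 = 12.

12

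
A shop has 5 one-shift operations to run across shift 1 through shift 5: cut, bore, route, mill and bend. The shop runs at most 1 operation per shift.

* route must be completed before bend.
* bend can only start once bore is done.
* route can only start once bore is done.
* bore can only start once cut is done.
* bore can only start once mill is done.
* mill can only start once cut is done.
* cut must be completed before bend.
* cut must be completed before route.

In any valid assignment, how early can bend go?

Precedence pushes bend to at least shift 5.
bend at shift 5 is achievable: cut -> shift 1; bend -> shift 5; mill -> shift 2; bore -> shift 3; route -> shift 4.

shift 5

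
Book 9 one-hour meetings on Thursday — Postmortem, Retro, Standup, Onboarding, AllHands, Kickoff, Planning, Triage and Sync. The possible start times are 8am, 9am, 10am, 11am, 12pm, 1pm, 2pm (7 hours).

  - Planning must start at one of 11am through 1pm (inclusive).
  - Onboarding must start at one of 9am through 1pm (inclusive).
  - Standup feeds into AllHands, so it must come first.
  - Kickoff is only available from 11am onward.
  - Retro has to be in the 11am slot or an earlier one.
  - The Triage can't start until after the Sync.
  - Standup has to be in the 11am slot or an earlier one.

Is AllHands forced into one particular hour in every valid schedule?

AllHands can be 9am (e.g. Planning in 11am, Onboarding in 9am, Postmortem in 8am, Triage in 9am, Standup in 8am, Kickoff in 11am, Retro in 8am, Sync in 8am, AllHands in 9am) or 10am (e.g. Postmortem=8am; AllHands=10am; Triage=9am; Retro=8am; Sync=8am; Standup=8am; Planning=11am; Onboarding=9am; Kickoff=11am).

No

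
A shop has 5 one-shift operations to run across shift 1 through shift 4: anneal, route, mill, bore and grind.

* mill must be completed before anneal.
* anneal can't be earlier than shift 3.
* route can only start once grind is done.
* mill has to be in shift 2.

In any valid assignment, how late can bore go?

bore at shift 4 is achievable: anneal in shift 3; route in shift 2; grind in shift 1; bore in shift 4; mill in shift 2.

shift 4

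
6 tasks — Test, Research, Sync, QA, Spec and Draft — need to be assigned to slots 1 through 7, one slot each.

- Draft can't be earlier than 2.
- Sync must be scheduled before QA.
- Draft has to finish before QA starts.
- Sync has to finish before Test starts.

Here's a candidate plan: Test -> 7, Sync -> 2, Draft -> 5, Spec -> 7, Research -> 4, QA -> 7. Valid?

Yes, all constraints hold

Draft has to finish before QA starts — holds.
Sync has to finish before Test starts — holds.
Sync must be scheduled before QA — holds.
Draft can't be earlier than 2 — holds.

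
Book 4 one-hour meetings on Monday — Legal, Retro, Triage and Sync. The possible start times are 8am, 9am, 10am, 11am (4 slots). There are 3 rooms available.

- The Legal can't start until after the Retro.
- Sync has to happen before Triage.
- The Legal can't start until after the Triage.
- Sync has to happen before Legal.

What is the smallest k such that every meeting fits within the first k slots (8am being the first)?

The precedence chain requires at least 3 distinct slots.
With at most 3 per slot and 4 meetings, at least 2 slots are needed.
3 works (last occupied slot: 10am): for example Retro in 8am; Legal in 10am; Triage in 9am; Sync in 8am.

3 slots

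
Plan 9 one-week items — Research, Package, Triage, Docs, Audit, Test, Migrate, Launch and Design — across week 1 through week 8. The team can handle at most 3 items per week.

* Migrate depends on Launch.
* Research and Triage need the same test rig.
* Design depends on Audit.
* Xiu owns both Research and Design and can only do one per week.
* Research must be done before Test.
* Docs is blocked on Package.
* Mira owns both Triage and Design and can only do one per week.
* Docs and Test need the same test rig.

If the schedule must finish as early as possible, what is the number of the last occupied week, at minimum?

The precedence chain requires at least 2 distinct weeks.
With at most 3 per week and 9 work items, at least 3 weeks are needed.
3 works (last occupied week: week 3): for example Launch in week 2, Triage in week 3, Design in week 2, Research in week 1, Docs in week 2, Audit in week 1, Migrate in week 3, Package in week 1, Test in week 3.

3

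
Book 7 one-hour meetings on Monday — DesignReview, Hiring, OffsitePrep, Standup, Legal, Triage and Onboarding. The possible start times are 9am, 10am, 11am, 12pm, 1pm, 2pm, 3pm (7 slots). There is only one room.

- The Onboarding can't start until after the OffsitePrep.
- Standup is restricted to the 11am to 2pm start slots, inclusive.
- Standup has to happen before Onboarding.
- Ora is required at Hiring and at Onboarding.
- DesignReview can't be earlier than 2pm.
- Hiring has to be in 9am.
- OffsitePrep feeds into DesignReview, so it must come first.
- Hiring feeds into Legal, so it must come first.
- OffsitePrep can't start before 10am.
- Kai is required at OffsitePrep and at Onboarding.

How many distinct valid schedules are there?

Splitting on DesignReview: it can be 2pm (28), 3pm (28). Listing each branch's schedules as (Hiring, OffsitePrep, Standup, Legal, Triage, Onboarding):
DesignReview=2pm: (9am,10am,11am,12pm,1pm,3pm) (9am,10am,11am,12pm,3pm,1pm) (9am,10am,11am,1pm,12pm,3pm) (9am,10am,11am,1pm,3pm,12pm) (9am,10am,11am,3pm,12pm,1pm) (9am,10am,11am,3pm,1pm,12pm) (9am,10am,12pm,11am,1pm,3pm) (9am,10am,12pm,11am,3pm,1pm) (9am,10am,12pm,1pm,11am,3pm) (9am,10am,12pm,3pm,11am,1pm) (9am,10am,1pm,11am,12pm,3pm) (9am,10am,1pm,12pm,11am,3pm) (9am,11am,12pm,10am,1pm,3pm) (9am,11am,12pm,10am,3pm,1pm) (9am,11am,12pm,1pm,10am,3pm) (9am,11am,12pm,3pm,10am,1pm) (9am,11am,1pm,10am,12pm,3pm) (9am,11am,1pm,12pm,10am,3pm) (9am,12pm,11am,10am,1pm,3pm) (9am,12pm,11am,10am,3pm,1pm) (9am,12pm,11am,1pm,10am,3pm) (9am,12pm,11am,3pm,10am,1pm) (9am,12pm,1pm,10am,11am,3pm) (9am,12pm,1pm,11am,10am,3pm) (9am,1pm,11am,10am,12pm,3pm) (9am,1pm,11am,12pm,10am,3pm) (9am,1pm,12pm,10am,11am,3pm) (9am,1pm,12pm,11am,10am,3pm) — 28.
DesignReview=3pm: (9am,10am,11am,12pm,1pm,2pm) (9am,10am,11am,12pm,2pm,1pm) (9am,10am,11am,1pm,12pm,2pm) (9am,10am,11am,1pm,2pm,12pm) (9am,10am,11am,2pm,12pm,1pm) (9am,10am,11am,2pm,1pm,12pm) (9am,10am,12pm,11am,1pm,2pm) (9am,10am,12pm,11am,2pm,1pm) (9am,10am,12pm,1pm,11am,2pm) (9am,10am,12pm,2pm,11am,1pm) (9am,10am,1pm,11am,12pm,2pm) (9am,10am,1pm,12pm,11am,2pm) (9am,11am,12pm,10am,1pm,2pm) (9am,11am,12pm,10am,2pm,1pm) (9am,11am,12pm,1pm,10am,2pm) (9am,11am,12pm,2pm,10am,1pm) (9am,11am,1pm,10am,12pm,2pm) (9am,11am,1pm,12pm,10am,2pm) (9am,12pm,11am,10am,1pm,2pm) (9am,12pm,11am,10am,2pm,1pm) (9am,12pm,11am,1pm,10am,2pm) (9am,12pm,11am,2pm,10am,1pm) (9am,12pm,1pm,10am,11am,2pm) (9am,12pm,1pm,11am,10am,2pm) (9am,1pm,11am,10am,12pm,2pm) (9am,1pm,11am,12pm,10am,2pm) (9am,1pm,12pm,10am,11am,2pm) (9am,1pm,12pm,11am,10am,2pm) — 28.
Summing: 28 + 28 = 56.

56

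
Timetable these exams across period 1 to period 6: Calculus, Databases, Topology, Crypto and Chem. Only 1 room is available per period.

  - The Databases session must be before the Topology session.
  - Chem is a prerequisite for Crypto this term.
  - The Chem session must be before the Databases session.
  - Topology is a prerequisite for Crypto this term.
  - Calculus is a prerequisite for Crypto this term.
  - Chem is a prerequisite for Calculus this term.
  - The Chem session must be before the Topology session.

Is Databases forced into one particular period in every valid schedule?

Databases can be period 2 (e.g. Topology -> period 3, Calculus -> period 4, Databases -> period 2, Chem -> period 1, Crypto -> period 5) or period 3 (e.g. Calculus=period 2; Topology=period 4; Chem=period 1; Databases=period 3; Crypto=period 5).

No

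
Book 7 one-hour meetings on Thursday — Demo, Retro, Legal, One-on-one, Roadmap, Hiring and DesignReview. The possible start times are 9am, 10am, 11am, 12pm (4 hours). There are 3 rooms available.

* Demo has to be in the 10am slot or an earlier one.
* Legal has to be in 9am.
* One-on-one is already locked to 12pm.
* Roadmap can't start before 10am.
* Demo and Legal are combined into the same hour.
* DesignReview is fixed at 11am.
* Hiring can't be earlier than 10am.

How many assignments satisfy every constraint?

34

Splitting on Retro: it can be 9am (9), 10am (9), 11am (8), 12pm (8). Listing each branch's schedules as (Demo, Legal, One-on-one, Roadmap, Hiring, DesignReview):
Retro=9am: (9am,9am,12pm,10am,10am,11am) (9am,9am,12pm,10am,11am,11am) (9am,9am,12pm,10am,12pm,11am) (9am,9am,12pm,11am,10am,11am) (9am,9am,12pm,11am,11am,11am) (9am,9am,12pm,11am,12pm,11am) (9am,9am,12pm,12pm,10am,11am) (9am,9am,12pm,12pm,11am,11am) (9am,9am,12pm,12pm,12pm,11am) — 9.
Retro=10am: (9am,9am,12pm,10am,10am,11am) (9am,9am,12pm,10am,11am,11am) (9am,9am,12pm,10am,12pm,11am) (9am,9am,12pm,11am,10am,11am) (9am,9am,12pm,11am,11am,11am) (9am,9am,12pm,11am,12pm,11am) (9am,9am,12pm,12pm,10am,11am) (9am,9am,12pm,12pm,11am,11am) (9am,9am,12pm,12pm,12pm,11am) — 9.
Retro=11am: (9am,9am,12pm,10am,10am,11am) (9am,9am,12pm,10am,11am,11am) (9am,9am,12pm,10am,12pm,11am) (9am,9am,12pm,11am,10am,11am) (9am,9am,12pm,11am,12pm,11am) (9am,9am,12pm,12pm,10am,11am) (9am,9am,12pm,12pm,11am,11am) (9am,9am,12pm,12pm,12pm,11am) — 8.
Retro=12pm: (9am,9am,12pm,10am,10am,11am) (9am,9am,12pm,10am,11am,11am) (9am,9am,12pm,10am,12pm,11am) (9am,9am,12pm,11am,10am,11am) (9am,9am,12pm,11am,11am,11am) (9am,9am,12pm,11am,12pm,11am) (9am,9am,12pm,12pm,10am,11am) (9am,9am,12pm,12pm,11am,11am) — 8.
Summing: 9 + 9 + 8 + 8 = 34.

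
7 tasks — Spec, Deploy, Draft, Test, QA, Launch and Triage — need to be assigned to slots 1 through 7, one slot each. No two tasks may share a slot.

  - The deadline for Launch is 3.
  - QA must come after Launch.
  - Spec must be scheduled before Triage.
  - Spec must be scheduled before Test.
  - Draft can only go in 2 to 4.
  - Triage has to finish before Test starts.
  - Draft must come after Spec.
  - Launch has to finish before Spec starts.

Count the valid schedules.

Splitting on Spec: it can be 2 (24), 3 (9). Listing each branch's schedules as (Deploy, Draft, Test, QA, Launch, Triage):
Spec=2: (3,4,6,7,1,5) (3,4,7,5,1,6) (3,4,7,6,1,5) (4,3,6,7,1,5) (4,3,7,5,1,6) (4,3,7,6,1,5) (5,3,6,7,1,4) (5,3,7,4,1,6) (5,3,7,6,1,4) (5,4,6,7,1,3) (5,4,7,3,1,6) (5,4,7,6,1,3) (6,3,5,7,1,4) (6,3,7,4,1,5) (6,3,7,5,1,4) (6,4,5,7,1,3) (6,4,7,3,1,5) (6,4,7,5,1,3) (7,3,5,6,1,4) (7,3,6,4,1,5) (7,3,6,5,1,4) (7,4,5,6,1,3) (7,4,6,3,1,5) (7,4,6,5,1,3) — 24.
Spec=3: (1,4,6,7,2,5) (1,4,7,5,2,6) (1,4,7,6,2,5) (2,4,6,7,1,5) (2,4,7,5,1,6) (2,4,7,6,1,5) (5,4,7,2,1,6) (6,4,7,2,1,5) (7,4,6,2,1,5) — 9.
Summing: 24 + 9 = 33.

33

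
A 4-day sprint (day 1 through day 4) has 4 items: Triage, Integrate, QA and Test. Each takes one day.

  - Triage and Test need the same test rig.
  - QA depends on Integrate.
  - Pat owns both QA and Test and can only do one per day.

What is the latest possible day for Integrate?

Downstream work caps Integrate at day 3.
Integrate at day 3 is achievable: Test=day 2; Integrate=day 3; Triage=day 1; QA=day 4.

day 3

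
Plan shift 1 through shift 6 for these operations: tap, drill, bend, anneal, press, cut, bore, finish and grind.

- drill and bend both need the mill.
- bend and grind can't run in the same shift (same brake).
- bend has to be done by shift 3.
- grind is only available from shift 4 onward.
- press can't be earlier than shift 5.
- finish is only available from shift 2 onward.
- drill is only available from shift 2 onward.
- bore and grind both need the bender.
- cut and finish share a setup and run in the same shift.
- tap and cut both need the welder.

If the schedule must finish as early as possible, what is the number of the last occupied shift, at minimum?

press can't be placed before shift 5, so the schedule must run through at least shift 5.
5 works (last occupied shift: shift 5): for example bend=shift 1, press=shift 5, bore=shift 1, cut=shift 2, anneal=shift 1, tap=shift 1, grind=shift 4, finish=shift 2, drill=shift 2.

shift 5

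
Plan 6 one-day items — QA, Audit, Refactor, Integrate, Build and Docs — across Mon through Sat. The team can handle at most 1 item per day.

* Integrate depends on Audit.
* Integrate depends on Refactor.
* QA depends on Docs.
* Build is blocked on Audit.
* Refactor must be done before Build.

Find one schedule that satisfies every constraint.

Audit -> Mon, Integrate -> Wed, Refactor -> Tue, Docs -> Fri, QA -> Sat, Build -> Thu

Checking: Audit(Mon) before Integrate(Wed); Docs(Fri) before QA(Sat); Refactor(Tue) before Build(Thu); Audit(Mon) before Build(Thu); Refactor(Tue) before Integrate(Wed); max 1 per day (cap 1).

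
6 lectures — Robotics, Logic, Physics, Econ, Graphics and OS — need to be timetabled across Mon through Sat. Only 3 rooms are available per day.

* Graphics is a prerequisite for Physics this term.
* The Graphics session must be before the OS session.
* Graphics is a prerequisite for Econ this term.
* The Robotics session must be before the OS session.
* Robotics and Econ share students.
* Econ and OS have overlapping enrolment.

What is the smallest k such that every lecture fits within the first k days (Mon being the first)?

3 days

The precedence chain requires at least 2 distinct days.
With at most 3 per day and 6 lectures, at least 2 days are needed.
Could 2 days be enough, i.e. nothing placed later than Tue? No: OS must come after Graphics (at Mon or later) → {Tue}; Graphics must come before OS (at Tue or earlier) → {Mon}; Econ must come after Graphics (at Mon or later) → {Tue}; OS can't share with Econ (Tue) → nothing is left.
So 2 days is not enough.
3 works (last occupied day: Wed): for example Robotics in Mon, Graphics in Mon, Logic in Mon, Physics in Tue, Econ in Wed, OS in Tue.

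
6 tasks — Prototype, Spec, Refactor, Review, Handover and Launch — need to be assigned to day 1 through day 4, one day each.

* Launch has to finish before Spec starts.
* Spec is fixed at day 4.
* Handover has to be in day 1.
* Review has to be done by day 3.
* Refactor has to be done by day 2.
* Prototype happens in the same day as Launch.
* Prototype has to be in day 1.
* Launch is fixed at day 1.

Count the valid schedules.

6

Splitting on Refactor: it can be day 1 (3), day 2 (3). Listing each branch's schedules as (Prototype, Spec, Review, Handover, Launch) by day number:
Refactor=day 1: (1,4,1,1,1) (1,4,2,1,1) (1,4,3,1,1) — 3.
Refactor=day 2: (1,4,1,1,1) (1,4,2,1,1) (1,4,3,1,1) — 3.
Summing: 3 + 3 = 6.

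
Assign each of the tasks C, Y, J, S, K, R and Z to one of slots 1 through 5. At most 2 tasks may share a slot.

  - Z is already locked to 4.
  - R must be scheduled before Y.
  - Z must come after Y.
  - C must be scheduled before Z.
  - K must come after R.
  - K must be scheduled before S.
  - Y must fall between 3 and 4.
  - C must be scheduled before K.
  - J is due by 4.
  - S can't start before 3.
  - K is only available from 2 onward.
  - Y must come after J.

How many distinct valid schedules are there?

25

Splitting on C: it can be 1 (12), 2 (9), 3 (4). Listing each branch's schedules as (Y, J, S, K, R, Z):
C=1: (3,1,4,3,2,4) (3,1,5,3,2,4) (3,1,5,4,2,4) (3,2,3,2,1,4) (3,2,4,2,1,4) (3,2,4,3,1,4) (3,2,4,3,2,4) (3,2,5,2,1,4) (3,2,5,3,1,4) (3,2,5,3,2,4) (3,2,5,4,1,4) (3,2,5,4,2,4) — 12.
C=2: (3,1,4,3,1,4) (3,1,4,3,2,4) (3,1,5,3,1,4) (3,1,5,3,2,4) (3,1,5,4,1,4) (3,1,5,4,2,4) (3,2,4,3,1,4) (3,2,5,3,1,4) (3,2,5,4,1,4) — 9.
C=3: (3,1,5,4,1,4) (3,1,5,4,2,4) (3,2,5,4,1,4) (3,2,5,4,2,4) — 4.
Summing: 12 + 9 + 4 = 25.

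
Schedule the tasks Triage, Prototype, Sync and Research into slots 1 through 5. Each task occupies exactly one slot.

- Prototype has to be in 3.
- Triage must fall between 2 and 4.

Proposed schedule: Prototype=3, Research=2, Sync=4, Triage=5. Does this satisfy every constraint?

Invalid. Triage must fall between 2 and 4.

Prototype has to be in 3 — holds.
Triage must fall between 2 and 4 — violated.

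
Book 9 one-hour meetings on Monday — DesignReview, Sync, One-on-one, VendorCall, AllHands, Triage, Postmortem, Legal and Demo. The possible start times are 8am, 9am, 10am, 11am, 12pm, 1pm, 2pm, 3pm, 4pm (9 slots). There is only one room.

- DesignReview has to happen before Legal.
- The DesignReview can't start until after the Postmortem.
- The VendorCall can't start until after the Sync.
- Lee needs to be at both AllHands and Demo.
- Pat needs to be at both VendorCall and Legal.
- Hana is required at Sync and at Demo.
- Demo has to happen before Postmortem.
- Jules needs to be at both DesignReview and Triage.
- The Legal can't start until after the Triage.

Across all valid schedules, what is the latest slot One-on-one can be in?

4pm

One-on-one at 4pm is achievable: VendorCall=2pm, Sync=1pm, Legal=12pm, AllHands=3pm, Postmortem=9am, Triage=11am, One-on-one=4pm, DesignReview=10am, Demo=8am.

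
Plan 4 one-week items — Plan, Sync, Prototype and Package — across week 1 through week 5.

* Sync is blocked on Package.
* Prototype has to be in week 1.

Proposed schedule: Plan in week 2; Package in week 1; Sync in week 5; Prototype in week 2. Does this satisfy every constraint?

Prototype has to be in week 1 — violated.
Sync is blocked on Package — holds.

No. Prototype has to be in week 1 is not satisfied.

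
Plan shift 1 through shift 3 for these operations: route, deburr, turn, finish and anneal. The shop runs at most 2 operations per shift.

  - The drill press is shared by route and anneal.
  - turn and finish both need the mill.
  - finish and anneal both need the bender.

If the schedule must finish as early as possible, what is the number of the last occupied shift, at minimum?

shift 3

With at most 2 per shift and 5 operations, at least 3 shifts are needed.
3 works (last occupied shift: shift 3): for example route -> shift 1, finish -> shift 3, deburr -> shift 1, anneal -> shift 2, turn -> shift 2.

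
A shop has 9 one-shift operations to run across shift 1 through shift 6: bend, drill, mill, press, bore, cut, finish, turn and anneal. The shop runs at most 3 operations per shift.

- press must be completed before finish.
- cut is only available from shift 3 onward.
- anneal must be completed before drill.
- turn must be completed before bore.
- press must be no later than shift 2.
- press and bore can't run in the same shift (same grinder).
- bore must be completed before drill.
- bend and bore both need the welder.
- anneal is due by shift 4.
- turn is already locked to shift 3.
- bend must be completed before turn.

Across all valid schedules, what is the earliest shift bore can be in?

Precedence pushes bore to at least shift 4; downstream work caps bore at shift 5.
bore at shift 4 is achievable: cut -> shift 3, press -> shift 1, bore -> shift 4, turn -> shift 3, anneal -> shift 1, drill -> shift 5, mill -> shift 2, bend -> shift 1, finish -> shift 2.

shift 4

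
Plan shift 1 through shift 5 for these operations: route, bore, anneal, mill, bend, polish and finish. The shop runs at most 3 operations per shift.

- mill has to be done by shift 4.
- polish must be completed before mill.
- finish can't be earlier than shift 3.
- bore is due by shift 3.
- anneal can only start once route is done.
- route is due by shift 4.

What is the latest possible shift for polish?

Downstream work caps polish at shift 3.
polish at shift 3 is achievable: anneal -> shift 2, route -> shift 1, polish -> shift 3, mill -> shift 4, bore -> shift 1, finish -> shift 3, bend -> shift 1.

shift 3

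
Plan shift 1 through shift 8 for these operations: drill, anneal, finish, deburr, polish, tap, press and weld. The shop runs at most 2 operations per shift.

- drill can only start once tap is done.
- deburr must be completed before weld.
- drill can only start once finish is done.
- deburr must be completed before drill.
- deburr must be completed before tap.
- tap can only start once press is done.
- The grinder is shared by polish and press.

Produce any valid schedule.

polish=shift 4; tap=shift 2; finish=shift 2; drill=shift 3; anneal=shift 4; deburr=shift 1; weld=shift 3; press=shift 1

Checking: deburr(shift 1) before weld(shift 3); press(shift 1) before tap(shift 2); deburr(shift 1) before drill(shift 3); tap(shift 2) before drill(shift 3); deburr(shift 1) before tap(shift 2); finish(shift 2) before drill(shift 3); polish(shift 4) != press(shift 1); max 2 per shift (cap 2).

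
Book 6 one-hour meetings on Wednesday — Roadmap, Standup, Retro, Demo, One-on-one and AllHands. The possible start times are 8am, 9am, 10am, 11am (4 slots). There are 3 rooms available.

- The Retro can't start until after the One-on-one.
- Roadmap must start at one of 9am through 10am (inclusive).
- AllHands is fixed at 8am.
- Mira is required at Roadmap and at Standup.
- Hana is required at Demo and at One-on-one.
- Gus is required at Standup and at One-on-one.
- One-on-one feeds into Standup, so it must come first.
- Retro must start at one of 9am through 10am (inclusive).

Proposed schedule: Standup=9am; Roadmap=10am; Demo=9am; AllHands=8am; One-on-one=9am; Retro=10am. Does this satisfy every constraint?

No — it violates: Hana is required at Demo and at One-on-one

Roadmap must start at one of 9am through 10am (inclusive) — holds.
One-on-one feeds into Standup, so it must come first — violated.
AllHands is fixed at 8am — holds.
Hana is required at Demo and at One-on-one — violated.
Retro must start at one of 9am through 10am (inclusive) — holds.
Mira is required at Roadmap and at Standup — holds.
The Retro can't start until after the One-on-one — holds.
There are 3 rooms available — holds.
Gus is required at Standup and at One-on-one — violated.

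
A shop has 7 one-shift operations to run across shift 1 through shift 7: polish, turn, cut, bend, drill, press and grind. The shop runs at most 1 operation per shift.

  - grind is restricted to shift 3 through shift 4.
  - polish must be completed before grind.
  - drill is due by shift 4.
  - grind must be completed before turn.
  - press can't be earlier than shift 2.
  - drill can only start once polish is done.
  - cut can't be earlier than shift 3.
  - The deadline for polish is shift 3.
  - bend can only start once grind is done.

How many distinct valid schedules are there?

Splitting on turn: it can be shift 4 (6), shift 5 (14), shift 6 (14), shift 7 (14). Listing each branch's schedules as (polish, cut, bend, drill, press, grind) by shift number:
turn=shift 4: (1,5,6,2,7,3) (1,5,7,2,6,3) (1,6,5,2,7,3) (1,6,7,2,5,3) (1,7,5,2,6,3) (1,7,6,2,5,3) — 6.
turn=shift 5: (1,3,6,2,7,4) (1,3,7,2,6,4) (1,4,6,2,7,3) (1,4,7,2,6,3) (1,6,4,2,7,3) (1,6,7,2,3,4) (1,6,7,2,4,3) (1,6,7,3,2,4) (1,6,7,4,2,3) (1,7,4,2,6,3) (1,7,6,2,3,4) (1,7,6,2,4,3) (1,7,6,3,2,4) (1,7,6,4,2,3) — 14.
turn=shift 6: (1,3,5,2,7,4) (1,3,7,2,5,4) (1,4,5,2,7,3) (1,4,7,2,5,3) (1,5,4,2,7,3) (1,5,7,2,3,4) (1,5,7,2,4,3) (1,5,7,3,2,4) (1,5,7,4,2,3) (1,7,4,2,5,3) (1,7,5,2,3,4) (1,7,5,2,4,3) (1,7,5,3,2,4) (1,7,5,4,2,3) — 14.
turn=shift 7: (1,3,5,2,6,4) (1,3,6,2,5,4) (1,4,5,2,6,3) (1,4,6,2,5,3) (1,5,4,2,6,3) (1,5,6,2,3,4) (1,5,6,2,4,3) (1,5,6,3,2,4) (1,5,6,4,2,3) (1,6,4,2,5,3) (1,6,5,2,3,4) (1,6,5,2,4,3) (1,6,5,3,2,4) (1,6,5,4,2,3) — 14.
Summing: 6 + 14 + 14 + 14 = 48.

48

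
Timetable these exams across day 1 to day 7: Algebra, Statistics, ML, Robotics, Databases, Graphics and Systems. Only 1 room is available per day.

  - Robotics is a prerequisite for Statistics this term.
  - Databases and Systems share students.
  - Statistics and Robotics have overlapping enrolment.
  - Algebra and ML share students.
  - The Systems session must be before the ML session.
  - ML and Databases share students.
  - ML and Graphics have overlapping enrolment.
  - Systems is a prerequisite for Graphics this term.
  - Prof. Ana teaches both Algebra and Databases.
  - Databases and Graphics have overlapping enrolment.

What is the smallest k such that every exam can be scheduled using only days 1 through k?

7

The precedence chain requires at least 2 distinct days.
With at most 1 per day and 7 exams, at least 7 days are needed.
7 works (last occupied day: day 7): for example Robotics -> day 2; Algebra -> day 6; Databases -> day 7; ML -> day 4; Statistics -> day 3; Graphics -> day 5; Systems -> day 1.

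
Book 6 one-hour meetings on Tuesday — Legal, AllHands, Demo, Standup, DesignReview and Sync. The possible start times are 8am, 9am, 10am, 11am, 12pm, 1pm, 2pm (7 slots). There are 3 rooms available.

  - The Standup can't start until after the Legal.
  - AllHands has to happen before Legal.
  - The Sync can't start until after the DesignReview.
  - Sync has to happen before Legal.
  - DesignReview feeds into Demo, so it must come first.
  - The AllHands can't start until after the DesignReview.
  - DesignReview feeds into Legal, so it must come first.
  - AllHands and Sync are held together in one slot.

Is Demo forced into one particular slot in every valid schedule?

Demo can be 9am (e.g. Standup -> 11am; AllHands -> 9am; DesignReview -> 8am; Demo -> 9am; Legal -> 10am; Sync -> 9am) or 10am (e.g. Standup=11am; Legal=10am; Sync=9am; Demo=10am; AllHands=9am; DesignReview=8am).

No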